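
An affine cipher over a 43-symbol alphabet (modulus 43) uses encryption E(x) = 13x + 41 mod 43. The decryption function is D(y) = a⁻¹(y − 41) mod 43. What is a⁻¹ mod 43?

Extended Euclidean algorithm:
43 = 3*13 + 4
13 = 3*4 + 1
4 = 4*1 + 0
Since gcd(13, 43) = 1, back-substitute to write 1 as a combination:
1 = 13 − 3·4
1 = −3·43 + 10·13
So 13·10 ≡ 1 (mod 43).

10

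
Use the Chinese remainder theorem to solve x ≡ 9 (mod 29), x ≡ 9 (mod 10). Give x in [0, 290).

Write x = 9 + 29·k. Then 29·k ≡ 9 − 9 ≡ 0 (mod 10).
Need 29⁻¹ mod 10. Extended Euclid on (10, 9):
10 = 1*9 + 1
9 = 9*1 + 0
Back-substitute:
1 = 10 − 9
29⁻¹ ≡ 9 (mod 10), so k ≡ 9·0 ≡ 0 (mod 10).
x = 9 + 29·0 = 9.

9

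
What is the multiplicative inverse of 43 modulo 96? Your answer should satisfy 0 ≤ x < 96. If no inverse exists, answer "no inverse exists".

67

Extended Euclidean algorithm:
96 = 2·43 + 10
43 = 4·10 + 3
10 = 3·3 + 1
3 = 3·1 + 0
gcd = 1, so the inverse exists. Back-substitute:
1 = 10 − 3·3
1 = −3·43 + 13·10
1 = 13·96 − 29·43
Thus 43·(-29) ≡ 1 (mod 96); reducing, -29 mod 96 = 67.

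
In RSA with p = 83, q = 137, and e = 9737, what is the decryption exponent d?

4713

φ(n) = (p−1)(q−1) = 82·136 = 11152.
Need d with 9737·d ≡ 1 (mod 11152). Apply the extended Euclidean algorithm:
11152 = 1*9737 + 1415
9737 = 6*1415 + 1247
1415 = 1*1247 + 168
1247 = 7*168 + 71
168 = 2*71 + 26
71 = 2*26 + 19
26 = 1*19 + 7
19 = 2*7 + 5
7 = 1*5 + 2
5 = 2*2 + 1
2 = 2*1 + 0
Back-substitute:
1 = 5 − 2·2
1 = −2·7 + 3·5
1 = 3·19 − 8·7
1 = −8·26 + 11·19
1 = 11·71 − 30·26
1 = −30·168 + 71·71
1 = 71·1247 − 527·168
1 = −527·1415 + 598·1247
1 = 598·9737 − 4115·1415
1 = −4115·11152 + 4713·9737
So 9737·4713 ≡ 1 (mod 11152), hence d = 4713.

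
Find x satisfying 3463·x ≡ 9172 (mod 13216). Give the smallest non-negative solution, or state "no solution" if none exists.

972

First find gcd(3463, 13216):
13216 = 3×3463 + 2827
3463 = 1×2827 + 636
2827 = 4×636 + 283
636 = 2×283 + 70
283 = 4×70 + 3
70 = 23×3 + 1
3 = 3×1 + 0
gcd = 1, so a unique solution mod 13216 exists.
Back-substitute for the Bézout coefficients:
1 = 70 − 23·3
1 = −23·283 + 93·70
1 = 93·636 − 209·283
1 = −209·2827 + 929·636
1 = 929·3463 − 1138·2827
1 = −1138·13216 + 4343·3463
So 3463·(4343) ≡ 1 (mod 13216), giving 3463⁻¹ ≡ 4343.
x ≡ 3463⁻¹·9172 ≡ 4343·9172 ≡ 972 (mod 13216).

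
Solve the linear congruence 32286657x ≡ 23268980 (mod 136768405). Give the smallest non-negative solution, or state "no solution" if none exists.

First find gcd(32286657, 136768405):
136768405 = 4*32286657 + 7621777
32286657 = 4*7621777 + 1799549
7621777 = 4*1799549 + 423581
1799549 = 4*423581 + 105225
423581 = 4*105225 + 2681
105225 = 39*2681 + 666
2681 = 4*666 + 17
666 = 39*17 + 3
17 = 5*3 + 2
3 = 1*2 + 1
2 = 2*1 + 0
gcd = 1, so a unique solution mod 136768405 exists.
Back-substitute for the Bézout coefficients:
1 = 3 − 2
1 = −17 + 6·3
1 = 6·666 − 235·17
1 = −235·2681 + 946·666
1 = 946·105225 − 37129·2681
1 = −37129·423581 + 149462·105225
1 = 149462·1799549 − 634977·423581
1 = −634977·7621777 + 2689370·1799549
1 = 2689370·32286657 − 11392457·7621777
1 = −11392457·136768405 + 48259198·32286657
So 32286657·(48259198) ≡ 1 (mod 136768405), giving 32286657⁻¹ ≡ 48259198.
x ≡ 32286657⁻¹·23268980 ≡ 48259198·23268980 ≡ 126626150 (mod 136768405).

126626150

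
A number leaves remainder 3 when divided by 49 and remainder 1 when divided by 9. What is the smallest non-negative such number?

Write x = 3 + 49·k. Then 49·k ≡ 1 − 3 ≡ 7 (mod 9).
Need 49⁻¹ mod 9. Extended Euclid on (9, 4):
9 = 2*4 + 1
4 = 4*1 + 0
Back-substitute:
1 = 9 − 2·4
49⁻¹ ≡ 7 (mod 9), so k ≡ 7·7 ≡ 4 (mod 9).
x = 3 + 49·4 = 199.

199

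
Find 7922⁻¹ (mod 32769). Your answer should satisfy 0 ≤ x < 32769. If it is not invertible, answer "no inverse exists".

Apply the Euclidean algorithm to 32769 and 7922:
32769 = 4·7922 + 1081
7922 = 7·1081 + 355
1081 = 3·355 + 16
355 = 22·16 + 3
16 = 5·3 + 1
3 = 3·1 + 0
gcd = 1, so the inverse exists. Back-substitute:
1 = 16 − 5·3
1 = −5·355 + 111·16
1 = 111·1081 − 338·355
1 = −338·7922 + 2477·1081
1 = 2477·32769 − 10246·7922
So 7922·(-10246) ≡ 1 (mod 32769), and -10246 ≡ 22523 (mod 32769).

22523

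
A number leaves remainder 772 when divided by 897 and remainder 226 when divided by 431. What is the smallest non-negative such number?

218743

Write x = 772 + 897·k. Then 897·k ≡ 226 − 772 ≡ 316 (mod 431).
Need 897⁻¹ mod 431. Extended Euclid on (431, 35):
431 = 12·35 + 11
35 = 3·11 + 2
11 = 5·2 + 1
2 = 2·1 + 0
Back-substitute:
1 = 11 − 5·2
1 = −5·35 + 16·11
1 = 16·431 − 197·35
897⁻¹ ≡ 234 (mod 431), so k ≡ 234·316 ≡ 243 (mod 431).
x = 772 + 897·243 = 218743.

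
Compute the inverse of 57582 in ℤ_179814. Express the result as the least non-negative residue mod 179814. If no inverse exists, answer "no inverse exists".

Euclidean algorithm on 179814, 57582:
179814 = 3*57582 + 7068
57582 = 8*7068 + 1038
7068 = 6*1038 + 840
1038 = 1*840 + 198
840 = 4*198 + 48
198 = 4*48 + 6
48 = 8*6 + 0
gcd(57582, 179814) = 6 ≠ 1, so 57582 has no multiplicative inverse modulo 179814.

no inverse exists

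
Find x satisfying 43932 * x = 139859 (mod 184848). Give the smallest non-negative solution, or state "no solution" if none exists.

gcd(43932, 184848):
184848 = 4×43932 + 9120
43932 = 4×9120 + 7452
9120 = 1×7452 + 1668
7452 = 4×1668 + 780
1668 = 2×780 + 108
780 = 7×108 + 24
108 = 4×24 + 12
24 = 2×12 + 0
gcd = 12, but 12 ∤ 139859, so the congruence has no solution.

no solution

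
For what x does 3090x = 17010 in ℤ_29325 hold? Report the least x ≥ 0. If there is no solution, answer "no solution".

First find gcd(3090, 29325):
29325 = 9·3090 + 1515
3090 = 2·1515 + 60
1515 = 25·60 + 15
60 = 4·15 + 0
gcd = 15 and 15 | 17010, so solutions exist. Divide through by 15: 206x ≡ 1134 (mod 1955).
Now find 206⁻¹ mod 1955:
1955 = 9*206 + 101
206 = 2*101 + 4
101 = 25*4 + 1
4 = 4*1 + 0
Back-substitute:
1 = 101 − 25·4
1 = −25·206 + 51·101
1 = 51·1955 − 484·206
So 206·(-484) ≡ 1 (mod 1955), i.e. 206⁻¹ ≡ 1471.
Then x ≡ 1471·1134 ≡ 499 (mod 1955); the smallest non-negative solution is x = 499.

499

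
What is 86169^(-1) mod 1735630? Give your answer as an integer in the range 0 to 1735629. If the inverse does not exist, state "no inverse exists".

Apply the Euclidean algorithm to 1735630 and 86169:
1735630 = 20·86169 + 12250
86169 = 7·12250 + 419
12250 = 29·419 + 99
419 = 4·99 + 23
99 = 4·23 + 7
23 = 3·7 + 2
7 = 3·2 + 1
2 = 2·1 + 0
Since gcd(86169, 1735630) = 1, back-substitute to write 1 as a combination:
1 = 7 − 3·2
1 = −3·23 + 10·7
1 = 10·99 − 43·23
1 = −43·419 + 182·99
1 = 182·12250 − 5321·419
1 = −5321·86169 + 37429·12250
1 = 37429·1735630 − 753901·86169
So 86169·(-753901) ≡ 1 (mod 1735630), and -753901 ≡ 981729 (mod 1735630).

981729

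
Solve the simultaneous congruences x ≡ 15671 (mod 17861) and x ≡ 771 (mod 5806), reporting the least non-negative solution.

89070617

Write x = 15671 + 17861·k. Then 17861·k ≡ 771 − 15671 ≡ 2518 (mod 5806).
Need 17861⁻¹ mod 5806. Extended Euclid on (5806, 443):
5806 = 13×443 + 47
443 = 9×47 + 20
47 = 2×20 + 7
20 = 2×7 + 6
7 = 1×6 + 1
6 = 6×1 + 0
Back-substitute:
1 = 7 − 6
1 = −20 + 3·7
1 = 3·47 − 7·20
1 = −7·443 + 66·47
1 = 66·5806 − 865·443
17861⁻¹ ≡ 4941 (mod 5806), so k ≡ 4941·2518 ≡ 4986 (mod 5806).
x = 15671 + 17861·4986 = 89070617.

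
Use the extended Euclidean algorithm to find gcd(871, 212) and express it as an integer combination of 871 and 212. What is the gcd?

1

Repeated division:
871 = 4*212 + 23
212 = 9*23 + 5
23 = 4*5 + 3
5 = 1*3 + 2
3 = 1*2 + 1
2 = 2*1 + 0
gcd(871, 212) = 1.
Express as a combination:
1 = 3 − 2
1 = −5 + 2·3
1 = 2·23 − 9·5
1 = −9·212 + 83·23
1 = 83·871 − 341·212
So 1 = (83)·871 + (-341)·212.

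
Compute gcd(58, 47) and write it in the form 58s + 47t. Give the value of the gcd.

1

Apply Euclid's algorithm to 58 and 47:
58 = 1×47 + 11
47 = 4×11 + 3
11 = 3×3 + 2
3 = 1×2 + 1
2 = 2×1 + 0
gcd(58, 47) = 1.
Back-substituting:
1 = 3 − 2
1 = −11 + 4·3
1 = 4·47 − 17·11
1 = −17·58 + 21·47
So 1 = (-17)·58 + (21)·47.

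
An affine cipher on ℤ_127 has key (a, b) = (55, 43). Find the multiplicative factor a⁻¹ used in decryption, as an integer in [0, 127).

gcd(127, 55) by repeated division:
127 = 2×55 + 17
55 = 3×17 + 4
17 = 4×4 + 1
4 = 4×1 + 0
Since gcd(55, 127) = 1, back-substitute to write 1 as a combination:
1 = 17 − 4·4
1 = −4·55 + 13·17
1 = 13·127 − 30·55
Thus 55·(-30) ≡ 1 (mod 127); reducing, -30 mod 127 = 97.

97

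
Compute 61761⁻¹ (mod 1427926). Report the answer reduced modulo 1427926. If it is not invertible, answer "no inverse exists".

278737

Apply the Euclidean algorithm to 1427926 and 61761:
1427926 = 23*61761 + 7423
61761 = 8*7423 + 2377
7423 = 3*2377 + 292
2377 = 8*292 + 41
292 = 7*41 + 5
41 = 8*5 + 1
5 = 5*1 + 0
gcd = 1, so the inverse exists. Back-substitute:
1 = 41 − 8·5
1 = −8·292 + 57·41
1 = 57·2377 − 464·292
1 = −464·7423 + 1449·2377
1 = 1449·61761 − 12056·7423
1 = −12056·1427926 + 278737·61761
So 61761·278737 ≡ 1 (mod 1427926).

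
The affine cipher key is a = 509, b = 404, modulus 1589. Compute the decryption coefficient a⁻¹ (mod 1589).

1102

gcd(1589, 509) by repeated division:
1589 = 3×509 + 62
509 = 8×62 + 13
62 = 4×13 + 10
13 = 1×10 + 3
10 = 3×3 + 1
3 = 3×1 + 0
Since gcd(509, 1589) = 1, back-substitute to write 1 as a combination:
1 = 10 − 3·3
1 = −3·13 + 4·10
1 = 4·62 − 19·13
1 = −19·509 + 156·62
1 = 156·1589 − 487·509
Thus 509·(-487) ≡ 1 (mod 1589); reducing, -487 mod 1589 = 1102.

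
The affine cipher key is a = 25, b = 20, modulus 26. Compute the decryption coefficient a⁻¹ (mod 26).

25

Extended Euclidean algorithm:
26 = 1·25 + 1
25 = 25·1 + 0
gcd = 1, so the inverse exists. Back-substitute:
1 = 26 − 25
Hence 25⁻¹ ≡ -1 ≡ 25 (mod 26).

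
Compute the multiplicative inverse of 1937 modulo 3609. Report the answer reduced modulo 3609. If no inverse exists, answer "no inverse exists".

Extended Euclidean algorithm:
3609 = 1*1937 + 1672
1937 = 1*1672 + 265
1672 = 6*265 + 82
265 = 3*82 + 19
82 = 4*19 + 6
19 = 3*6 + 1
6 = 6*1 + 0
The gcd is 1. Working backward:
1 = 19 − 3·6
1 = −3·82 + 13·19
1 = 13·265 − 42·82
1 = −42·1672 + 265·265
1 = 265·1937 − 307·1672
1 = −307·3609 + 572·1937
So 1937·572 ≡ 1 (mod 3609).

572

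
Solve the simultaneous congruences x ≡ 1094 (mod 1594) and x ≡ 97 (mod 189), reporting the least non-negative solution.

Write x = 1094 + 1594·k. Then 1594·k ≡ 97 − 1094 ≡ 137 (mod 189).
Need 1594⁻¹ mod 189. Extended Euclid on (189, 82):
189 = 2*82 + 25
82 = 3*25 + 7
25 = 3*7 + 4
7 = 1*4 + 3
4 = 1*3 + 1
3 = 3*1 + 0
Back-substitute:
1 = 4 − 3
1 = −7 + 2·4
1 = 2·25 − 7·7
1 = −7·82 + 23·25
1 = 23·189 − 53·82
1594⁻¹ ≡ 136 (mod 189), so k ≡ 136·137 ≡ 110 (mod 189).
x = 1094 + 1594·110 = 176434.

176434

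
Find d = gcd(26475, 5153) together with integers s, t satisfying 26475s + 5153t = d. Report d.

Apply Euclid's algorithm to 26475 and 5153:
26475 = 5×5153 + 710
5153 = 7×710 + 183
710 = 3×183 + 161
183 = 1×161 + 22
161 = 7×22 + 7
22 = 3×7 + 1
7 = 7×1 + 0
gcd(26475, 5153) = 1.
Back-substituting:
1 = 22 − 3·7
1 = −3·161 + 22·22
1 = 22·183 − 25·161
1 = −25·710 + 97·183
1 = 97·5153 − 704·710
1 = −704·26475 + 3617·5153
So 1 = (-704)·26475 + (3617)·5153.

1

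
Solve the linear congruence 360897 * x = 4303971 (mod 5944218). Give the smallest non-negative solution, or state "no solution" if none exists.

First find gcd(360897, 5944218):
5944218 = 16*360897 + 169866
360897 = 2*169866 + 21165
169866 = 8*21165 + 546
21165 = 38*546 + 417
546 = 1*417 + 129
417 = 3*129 + 30
129 = 4*30 + 9
30 = 3*9 + 3
9 = 3*3 + 0
gcd = 3 and 3 | 4303971, so solutions exist. Divide through by 3: 120299x ≡ 1434657 (mod 1981406).
Now find 120299⁻¹ mod 1981406:
1981406 = 16*120299 + 56622
120299 = 2*56622 + 7055
56622 = 8*7055 + 182
7055 = 38*182 + 139
182 = 1*139 + 43
139 = 3*43 + 10
43 = 4*10 + 3
10 = 3*3 + 1
3 = 3*1 + 0
Back-substitute:
1 = 10 − 3·3
1 = −3·43 + 13·10
1 = 13·139 − 42·43
1 = −42·182 + 55·139
1 = 55·7055 − 2132·182
1 = −2132·56622 + 17111·7055
1 = 17111·120299 − 36354·56622
1 = −36354·1981406 + 598775·120299
So 120299⁻¹ ≡ 598775 (mod 1981406).
Then x ≡ 598775·1434657 ≡ 155281 (mod 1981406); the smallest non-negative solution is x = 155281.

155281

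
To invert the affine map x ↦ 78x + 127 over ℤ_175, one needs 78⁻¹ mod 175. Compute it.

92

Apply the Euclidean algorithm to 175 and 78:
175 = 2·78 + 19
78 = 4·19 + 2
19 = 9·2 + 1
2 = 2·1 + 0
Since gcd(78, 175) = 1, back-substitute to write 1 as a combination:
1 = 19 − 9·2
1 = −9·78 + 37·19
1 = 37·175 − 83·78
Thus 78·(-83) ≡ 1 (mod 175); reducing, -83 mod 175 = 92.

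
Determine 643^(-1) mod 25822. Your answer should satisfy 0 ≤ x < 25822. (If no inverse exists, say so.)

Extended Euclidean algorithm:
25822 = 40·643 + 102
643 = 6·102 + 31
102 = 3·31 + 9
31 = 3·9 + 4
9 = 2·4 + 1
4 = 4·1 + 0
Since gcd(643, 25822) = 1, back-substitute to write 1 as a combination:
1 = 9 − 2·4
1 = −2·31 + 7·9
1 = 7·102 − 23·31
1 = −23·643 + 145·102
1 = 145·25822 − 5823·643
Thus 643·(-5823) ≡ 1 (mod 25822); reducing, -5823 mod 25822 = 19999.

19999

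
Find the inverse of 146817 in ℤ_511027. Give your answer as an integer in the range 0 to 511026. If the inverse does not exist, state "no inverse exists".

no inverse exists

Compute gcd(146817, 511027):
511027 = 3·146817 + 70576
146817 = 2·70576 + 5665
70576 = 12·5665 + 2596
5665 = 2·2596 + 473
2596 = 5·473 + 231
473 = 2·231 + 11
231 = 21·11 + 0
The gcd is 11, not 1, hence no inverse exists.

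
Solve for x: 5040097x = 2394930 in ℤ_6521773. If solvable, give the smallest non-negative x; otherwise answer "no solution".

First find gcd(5040097, 6521773):
6521773 = 1×5040097 + 1481676
5040097 = 3×1481676 + 595069
1481676 = 2×595069 + 291538
595069 = 2×291538 + 11993
291538 = 24×11993 + 3706
11993 = 3×3706 + 875
3706 = 4×875 + 206
875 = 4×206 + 51
206 = 4×51 + 2
51 = 25×2 + 1
2 = 2×1 + 0
gcd = 1, so a unique solution mod 6521773 exists.
Back-substitute for the Bézout coefficients:
1 = 51 − 25·2
1 = −25·206 + 101·51
1 = 101·875 − 429·206
1 = −429·3706 + 1817·875
1 = 1817·11993 − 5880·3706
1 = −5880·291538 + 142937·11993
1 = 142937·595069 − 291754·291538
1 = −291754·1481676 + 726445·595069
1 = 726445·5040097 − 2471089·1481676
1 = −2471089·6521773 + 3197534·5040097
So 5040097·(3197534) ≡ 1 (mod 6521773), giving 5040097⁻¹ ≡ 3197534.
x ≡ 5040097⁻¹·2394930 ≡ 3197534·2394930 ≡ 4246020 (mod 6521773).

4246020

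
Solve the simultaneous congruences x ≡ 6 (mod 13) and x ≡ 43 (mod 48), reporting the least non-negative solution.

331

Write x = 6 + 13·k. Then 13·k ≡ 43 − 6 ≡ 37 (mod 48).
Need 13⁻¹ mod 48. Extended Euclid on (48, 13):
48 = 3×13 + 9
13 = 1×9 + 4
9 = 2×4 + 1
4 = 4×1 + 0
Back-substitute:
1 = 9 − 2·4
1 = −2·13 + 3·9
1 = 3·48 − 11·13
13⁻¹ ≡ 37 (mod 48), so k ≡ 37·37 ≡ 25 (mod 48).
x = 6 + 13·25 = 331.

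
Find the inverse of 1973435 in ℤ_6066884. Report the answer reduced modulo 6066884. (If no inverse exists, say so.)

3084455

Apply the Euclidean algorithm to 6066884 and 1973435:
6066884 = 3*1973435 + 146579
1973435 = 13*146579 + 67908
146579 = 2*67908 + 10763
67908 = 6*10763 + 3330
10763 = 3*3330 + 773
3330 = 4*773 + 238
773 = 3*238 + 59
238 = 4*59 + 2
59 = 29*2 + 1
2 = 2*1 + 0
gcd = 1, so the inverse exists. Back-substitute:
1 = 59 − 29·2
1 = −29·238 + 117·59
1 = 117·773 − 380·238
1 = −380·3330 + 1637·773
1 = 1637·10763 − 5291·3330
1 = −5291·67908 + 33383·10763
1 = 33383·146579 − 72057·67908
1 = −72057·1973435 + 970124·146579
1 = 970124·6066884 − 2982429·1973435
Hence 1973435⁻¹ ≡ -2982429 ≡ 3084455 (mod 6066884).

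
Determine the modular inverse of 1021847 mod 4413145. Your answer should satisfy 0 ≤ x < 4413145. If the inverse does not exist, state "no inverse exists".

Apply the Euclidean algorithm to 4413145 and 1021847:
4413145 = 4×1021847 + 325757
1021847 = 3×325757 + 44576
325757 = 7×44576 + 13725
44576 = 3×13725 + 3401
13725 = 4×3401 + 121
3401 = 28×121 + 13
121 = 9×13 + 4
13 = 3×4 + 1
4 = 4×1 + 0
gcd = 1, so the inverse exists. Back-substitute:
1 = 13 − 3·4
1 = −3·121 + 28·13
1 = 28·3401 − 787·121
1 = −787·13725 + 3176·3401
1 = 3176·44576 − 10315·13725
1 = −10315·325757 + 75381·44576
1 = 75381·1021847 − 236458·325757
1 = −236458·4413145 + 1021213·1021847
So 1021847·1021213 ≡ 1 (mod 4413145).

1021213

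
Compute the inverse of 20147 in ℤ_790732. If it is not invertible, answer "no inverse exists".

gcd(790732, 20147) by repeated division:
790732 = 39×20147 + 4999
20147 = 4×4999 + 151
4999 = 33×151 + 16
151 = 9×16 + 7
16 = 2×7 + 2
7 = 3×2 + 1
2 = 2×1 + 0
gcd = 1, so the inverse exists. Back-substitute:
1 = 7 − 3·2
1 = −3·16 + 7·7
1 = 7·151 − 66·16
1 = −66·4999 + 2185·151
1 = 2185·20147 − 8806·4999
1 = −8806·790732 + 345619·20147
So 20147·345619 ≡ 1 (mod 790732).

345619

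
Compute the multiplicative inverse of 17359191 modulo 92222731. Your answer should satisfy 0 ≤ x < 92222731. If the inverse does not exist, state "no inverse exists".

65809659

Apply the Euclidean algorithm to 92222731 and 17359191:
92222731 = 5*17359191 + 5426776
17359191 = 3*5426776 + 1078863
5426776 = 5*1078863 + 32461
1078863 = 33*32461 + 7650
32461 = 4*7650 + 1861
7650 = 4*1861 + 206
1861 = 9*206 + 7
206 = 29*7 + 3
7 = 2*3 + 1
3 = 3*1 + 0
Since gcd(17359191, 92222731) = 1, back-substitute to write 1 as a combination:
1 = 7 − 2·3
1 = −2·206 + 59·7
1 = 59·1861 − 533·206
1 = −533·7650 + 2191·1861
1 = 2191·32461 − 9297·7650
1 = −9297·1078863 + 308992·32461
1 = 308992·5426776 − 1554257·1078863
1 = −1554257·17359191 + 4971763·5426776
1 = 4971763·92222731 − 26413072·17359191
So 17359191·(-26413072) ≡ 1 (mod 92222731), and -26413072 ≡ 65809659 (mod 92222731).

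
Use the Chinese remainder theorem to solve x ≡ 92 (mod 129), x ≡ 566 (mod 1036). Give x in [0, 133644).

Write x = 92 + 129·k. Then 129·k ≡ 566 − 92 ≡ 474 (mod 1036).
Need 129⁻¹ mod 1036. Extended Euclid on (1036, 129):
1036 = 8×129 + 4
129 = 32×4 + 1
4 = 4×1 + 0
Back-substitute:
1 = 129 − 32·4
1 = −32·1036 + 257·129
129⁻¹ ≡ 257 (mod 1036), so k ≡ 257·474 ≡ 606 (mod 1036).
x = 92 + 129·606 = 78266.

78266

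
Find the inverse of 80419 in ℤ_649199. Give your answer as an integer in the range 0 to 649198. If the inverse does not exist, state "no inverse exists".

535059

Apply the Euclidean algorithm to 649199 and 80419:
649199 = 8*80419 + 5847
80419 = 13*5847 + 4408
5847 = 1*4408 + 1439
4408 = 3*1439 + 91
1439 = 15*91 + 74
91 = 1*74 + 17
74 = 4*17 + 6
17 = 2*6 + 5
6 = 1*5 + 1
5 = 5*1 + 0
Since gcd(80419, 649199) = 1, back-substitute to write 1 as a combination:
1 = 6 − 5
1 = −17 + 3·6
1 = 3·74 − 13·17
1 = −13·91 + 16·74
1 = 16·1439 − 253·91
1 = −253·4408 + 775·1439
1 = 775·5847 − 1028·4408
1 = −1028·80419 + 14139·5847
1 = 14139·649199 − 114140·80419
Thus 80419·(-114140) ≡ 1 (mod 649199); reducing, -114140 mod 649199 = 535059.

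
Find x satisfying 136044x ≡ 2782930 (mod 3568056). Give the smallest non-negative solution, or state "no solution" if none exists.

no solution

gcd(136044, 3568056):
3568056 = 26×136044 + 30912
136044 = 4×30912 + 12396
30912 = 2×12396 + 6120
12396 = 2×6120 + 156
6120 = 39×156 + 36
156 = 4×36 + 12
36 = 3×12 + 0
gcd = 12, but 12 ∤ 2782930, so the congruence has no solution.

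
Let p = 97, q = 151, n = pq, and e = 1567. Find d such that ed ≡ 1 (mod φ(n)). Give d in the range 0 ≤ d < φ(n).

7903

φ(n) = (p−1)(q−1) = 96·150 = 14400.
Need d with 1567·d ≡ 1 (mod 14400). Apply the extended Euclidean algorithm:
14400 = 9×1567 + 297
1567 = 5×297 + 82
297 = 3×82 + 51
82 = 1×51 + 31
51 = 1×31 + 20
31 = 1×20 + 11
20 = 1×11 + 9
11 = 1×9 + 2
9 = 4×2 + 1
2 = 2×1 + 0
Back-substitute:
1 = 9 − 4·2
1 = −4·11 + 5·9
1 = 5·20 − 9·11
1 = −9·31 + 14·20
1 = 14·51 − 23·31
1 = −23·82 + 37·51
1 = 37·297 − 134·82
1 = −134·1567 + 707·297
1 = 707·14400 − 6497·1567
So 1567·(-6497) ≡ 1 (mod 14400), hence d ≡ -6497 ≡ 7903 (mod 14400).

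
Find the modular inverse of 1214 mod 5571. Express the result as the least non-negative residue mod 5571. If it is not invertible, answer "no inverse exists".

4823

gcd(5571, 1214) by repeated division:
5571 = 4·1214 + 715
1214 = 1·715 + 499
715 = 1·499 + 216
499 = 2·216 + 67
216 = 3·67 + 15
67 = 4·15 + 7
15 = 2·7 + 1
7 = 7·1 + 0
gcd = 1, so the inverse exists. Back-substitute:
1 = 15 − 2·7
1 = −2·67 + 9·15
1 = 9·216 − 29·67
1 = −29·499 + 67·216
1 = 67·715 − 96·499
1 = −96·1214 + 163·715
1 = 163·5571 − 748·1214
Thus 1214·(-748) ≡ 1 (mod 5571); reducing, -748 mod 5571 = 4823.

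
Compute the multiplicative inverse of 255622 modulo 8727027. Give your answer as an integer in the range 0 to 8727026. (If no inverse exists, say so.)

gcd(8727027, 255622) by repeated division:
8727027 = 34·255622 + 35879
255622 = 7·35879 + 4469
35879 = 8·4469 + 127
4469 = 35·127 + 24
127 = 5·24 + 7
24 = 3·7 + 3
7 = 2·3 + 1
3 = 3·1 + 0
gcd = 1, so the inverse exists. Back-substitute:
1 = 7 − 2·3
1 = −2·24 + 7·7
1 = 7·127 − 37·24
1 = −37·4469 + 1302·127
1 = 1302·35879 − 10453·4469
1 = −10453·255622 + 74473·35879
1 = 74473·8727027 − 2542535·255622
So 255622·(-2542535) ≡ 1 (mod 8727027), and -2542535 ≡ 6184492 (mod 8727027).

6184492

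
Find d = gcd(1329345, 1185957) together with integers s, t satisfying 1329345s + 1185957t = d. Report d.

Euclidean algorithm:
1329345 = 1×1185957 + 143388
1185957 = 8×143388 + 38853
143388 = 3×38853 + 26829
38853 = 1×26829 + 12024
26829 = 2×12024 + 2781
12024 = 4×2781 + 900
2781 = 3×900 + 81
900 = 11×81 + 9
81 = 9×9 + 0
gcd(1329345, 1185957) = 9.
Working backward:
9 = 900 − 11·81
9 = −11·2781 + 34·900
9 = 34·12024 − 147·2781
9 = −147·26829 + 328·12024
9 = 328·38853 − 475·26829
9 = −475·143388 + 1753·38853
9 = 1753·1185957 − 14499·143388
9 = −14499·1329345 + 16252·1185957
So 9 = (-14499)·1329345 + (16252)·1185957.

9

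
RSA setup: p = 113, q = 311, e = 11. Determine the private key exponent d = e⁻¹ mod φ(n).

25251

φ(n) = (p−1)(q−1) = 112·310 = 34720.
Need d with 11·d ≡ 1 (mod 34720). Apply the extended Euclidean algorithm:
34720 = 3156*11 + 4
11 = 2*4 + 3
4 = 1*3 + 1
3 = 3*1 + 0
Back-substitute:
1 = 4 − 3
1 = −11 + 3·4
1 = 3·34720 − 9469·11
So 11·(-9469) ≡ 1 (mod 34720), hence d ≡ -9469 ≡ 25251 (mod 34720).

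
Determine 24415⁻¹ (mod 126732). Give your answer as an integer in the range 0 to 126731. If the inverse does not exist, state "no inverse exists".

Extended Euclidean algorithm:
126732 = 5*24415 + 4657
24415 = 5*4657 + 1130
4657 = 4*1130 + 137
1130 = 8*137 + 34
137 = 4*34 + 1
34 = 34*1 + 0
The gcd is 1. Working backward:
1 = 137 − 4·34
1 = −4·1130 + 33·137
1 = 33·4657 − 136·1130
1 = −136·24415 + 713·4657
1 = 713·126732 − 3701·24415
So 24415·(-3701) ≡ 1 (mod 126732), and -3701 ≡ 123031 (mod 126732).

123031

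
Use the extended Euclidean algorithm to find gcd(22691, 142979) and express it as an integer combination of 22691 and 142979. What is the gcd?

Apply Euclid's algorithm to 142979 and 22691:
142979 = 6·22691 + 6833
22691 = 3·6833 + 2192
6833 = 3·2192 + 257
2192 = 8·257 + 136
257 = 1·136 + 121
136 = 1·121 + 15
121 = 8·15 + 1
15 = 15·1 + 0
gcd(22691, 142979) = 1.
Back-substituting:
1 = 121 − 8·15
1 = −8·136 + 9·121
1 = 9·257 − 17·136
1 = −17·2192 + 145·257
1 = 145·6833 − 452·2192
1 = −452·22691 + 1501·6833
1 = 1501·142979 − 9458·22691
So 1 = (1501)·142979 + (-9458)·22691.

1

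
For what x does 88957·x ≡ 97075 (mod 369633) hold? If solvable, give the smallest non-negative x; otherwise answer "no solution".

22597

First find gcd(88957, 369633):
369633 = 4×88957 + 13805
88957 = 6×13805 + 6127
13805 = 2×6127 + 1551
6127 = 3×1551 + 1474
1551 = 1×1474 + 77
1474 = 19×77 + 11
77 = 7×11 + 0
gcd = 11 and 11 | 97075, so solutions exist. Divide through by 11: 8087x ≡ 8825 (mod 33603).
Now find 8087⁻¹ mod 33603:
33603 = 4·8087 + 1255
8087 = 6·1255 + 557
1255 = 2·557 + 141
557 = 3·141 + 134
141 = 1·134 + 7
134 = 19·7 + 1
7 = 7·1 + 0
Back-substitute:
1 = 134 − 19·7
1 = −19·141 + 20·134
1 = 20·557 − 79·141
1 = −79·1255 + 178·557
1 = 178·8087 − 1147·1255
1 = −1147·33603 + 4766·8087
So 8087⁻¹ ≡ 4766 (mod 33603).
Then x ≡ 4766·8825 ≡ 22597 (mod 33603); the smallest non-negative solution is x = 22597.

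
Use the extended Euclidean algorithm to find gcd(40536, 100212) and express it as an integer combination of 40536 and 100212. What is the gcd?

Repeated division:
100212 = 2*40536 + 19140
40536 = 2*19140 + 2256
19140 = 8*2256 + 1092
2256 = 2*1092 + 72
1092 = 15*72 + 12
72 = 6*12 + 0
gcd(40536, 100212) = 12.
Back-substituting:
12 = 1092 − 15·72
12 = −15·2256 + 31·1092
12 = 31·19140 − 263·2256
12 = −263·40536 + 557·19140
12 = 557·100212 − 1377·40536
So 12 = (557)·100212 + (-1377)·40536.

12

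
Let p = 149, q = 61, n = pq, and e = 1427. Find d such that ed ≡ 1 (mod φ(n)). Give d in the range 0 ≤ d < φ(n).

3323

φ(n) = (p−1)(q−1) = 148·60 = 8880.
Need d with 1427·d ≡ 1 (mod 8880). Apply the extended Euclidean algorithm:
8880 = 6×1427 + 318
1427 = 4×318 + 155
318 = 2×155 + 8
155 = 19×8 + 3
8 = 2×3 + 2
3 = 1×2 + 1
2 = 2×1 + 0
Back-substitute:
1 = 3 − 2
1 = −8 + 3·3
1 = 3·155 − 58·8
1 = −58·318 + 119·155
1 = 119·1427 − 534·318
1 = −534·8880 + 3323·1427
So 1427·3323 ≡ 1 (mod 8880), hence d = 3323.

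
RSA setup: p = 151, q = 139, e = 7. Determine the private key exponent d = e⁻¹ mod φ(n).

φ(n) = (p−1)(q−1) = 150·138 = 20700.
Need d with 7·d ≡ 1 (mod 20700). Apply the extended Euclidean algorithm:
20700 = 2957·7 + 1
7 = 7·1 + 0
Back-substitute:
1 = 20700 − 2957·7
So 7·(-2957) ≡ 1 (mod 20700), hence d ≡ -2957 ≡ 17743 (mod 20700).

17743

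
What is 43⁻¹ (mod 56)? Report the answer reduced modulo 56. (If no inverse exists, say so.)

gcd(56, 43) by repeated division:
56 = 1·43 + 13
43 = 3·13 + 4
13 = 3·4 + 1
4 = 4·1 + 0
The gcd is 1. Working backward:
1 = 13 − 3·4
1 = −3·43 + 10·13
1 = 10·56 − 13·43
So 43·(-13) ≡ 1 (mod 56), and -13 ≡ 43 (mod 56).

43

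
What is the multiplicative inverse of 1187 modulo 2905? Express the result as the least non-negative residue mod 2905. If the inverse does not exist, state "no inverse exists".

93

Apply the Euclidean algorithm to 2905 and 1187:
2905 = 2*1187 + 531
1187 = 2*531 + 125
531 = 4*125 + 31
125 = 4*31 + 1
31 = 31*1 + 0
Since gcd(1187, 2905) = 1, back-substitute to write 1 as a combination:
1 = 125 − 4·31
1 = −4·531 + 17·125
1 = 17·1187 − 38·531
1 = −38·2905 + 93·1187
So 1187·93 ≡ 1 (mod 2905).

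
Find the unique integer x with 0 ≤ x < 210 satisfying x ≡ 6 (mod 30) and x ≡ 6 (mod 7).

Write x = 6 + 30·k. Then 30·k ≡ 6 − 6 ≡ 0 (mod 7).
Need 30⁻¹ mod 7. Extended Euclid on (7, 2):
7 = 3×2 + 1
2 = 2×1 + 0
Back-substitute:
1 = 7 − 3·2
30⁻¹ ≡ 4 (mod 7), so k ≡ 4·0 ≡ 0 (mod 7).
x = 6 + 30·0 = 6.

6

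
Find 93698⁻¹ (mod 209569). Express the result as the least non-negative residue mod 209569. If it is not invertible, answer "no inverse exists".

gcd(209569, 93698) by repeated division:
209569 = 2*93698 + 22173
93698 = 4*22173 + 5006
22173 = 4*5006 + 2149
5006 = 2*2149 + 708
2149 = 3*708 + 25
708 = 28*25 + 8
25 = 3*8 + 1
8 = 8*1 + 0
The gcd is 1. Working backward:
1 = 25 − 3·8
1 = −3·708 + 85·25
1 = 85·2149 − 258·708
1 = −258·5006 + 601·2149
1 = 601·22173 − 2662·5006
1 = −2662·93698 + 11249·22173
1 = 11249·209569 − 25160·93698
So 93698·(-25160) ≡ 1 (mod 209569), and -25160 ≡ 184409 (mod 209569).

184409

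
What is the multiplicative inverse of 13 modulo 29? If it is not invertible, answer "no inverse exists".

9

Run Euclid on (29, 13):
29 = 2×13 + 3
13 = 4×3 + 1
3 = 3×1 + 0
The gcd is 1. Working backward:
1 = 13 − 4·3
1 = −4·29 + 9·13
So 13·9 ≡ 1 (mod 29).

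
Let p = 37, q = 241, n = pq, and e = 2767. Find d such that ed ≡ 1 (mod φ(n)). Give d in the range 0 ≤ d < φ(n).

943

φ(n) = (p−1)(q−1) = 36·240 = 8640.
Need d with 2767·d ≡ 1 (mod 8640). Apply the extended Euclidean algorithm:
8640 = 3×2767 + 339
2767 = 8×339 + 55
339 = 6×55 + 9
55 = 6×9 + 1
9 = 9×1 + 0
Back-substitute:
1 = 55 − 6·9
1 = −6·339 + 37·55
1 = 37·2767 − 302·339
1 = −302·8640 + 943·2767
So 2767·943 ≡ 1 (mod 8640), hence d = 943.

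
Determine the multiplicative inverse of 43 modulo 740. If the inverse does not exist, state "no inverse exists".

Run Euclid on (740, 43):
740 = 17*43 + 9
43 = 4*9 + 7
9 = 1*7 + 2
7 = 3*2 + 1
2 = 2*1 + 0
The gcd is 1. Working backward:
1 = 7 − 3·2
1 = −3·9 + 4·7
1 = 4·43 − 19·9
1 = −19·740 + 327·43
So 43·327 ≡ 1 (mod 740).

327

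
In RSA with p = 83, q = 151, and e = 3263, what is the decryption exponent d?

4727

φ(n) = (p−1)(q−1) = 82·150 = 12300.
Need d with 3263·d ≡ 1 (mod 12300). Apply the extended Euclidean algorithm:
12300 = 3×3263 + 2511
3263 = 1×2511 + 752
2511 = 3×752 + 255
752 = 2×255 + 242
255 = 1×242 + 13
242 = 18×13 + 8
13 = 1×8 + 5
8 = 1×5 + 3
5 = 1×3 + 2
3 = 1×2 + 1
2 = 2×1 + 0
Back-substitute:
1 = 3 − 2
1 = −5 + 2·3
1 = 2·8 − 3·5
1 = −3·13 + 5·8
1 = 5·242 − 93·13
1 = −93·255 + 98·242
1 = 98·752 − 289·255
1 = −289·2511 + 965·752
1 = 965·3263 − 1254·2511
1 = −1254·12300 + 4727·3263
So 3263·4727 ≡ 1 (mod 12300), hence d = 4727.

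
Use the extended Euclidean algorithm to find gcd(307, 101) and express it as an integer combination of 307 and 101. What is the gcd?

Repeated division:
307 = 3*101 + 4
101 = 25*4 + 1
4 = 4*1 + 0
gcd(307, 101) = 1.
Express as a combination:
1 = 101 − 25·4
1 = −25·307 + 76·101
So 1 = (-25)·307 + (76)·101.

1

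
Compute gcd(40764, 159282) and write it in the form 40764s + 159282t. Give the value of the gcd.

Repeated division:
159282 = 3·40764 + 36990
40764 = 1·36990 + 3774
36990 = 9·3774 + 3024
3774 = 1·3024 + 750
3024 = 4·750 + 24
750 = 31·24 + 6
24 = 4·6 + 0
gcd(40764, 159282) = 6.
Express as a combination:
6 = 750 − 31·24
6 = −31·3024 + 125·750
6 = 125·3774 − 156·3024
6 = −156·36990 + 1529·3774
6 = 1529·40764 − 1685·36990
6 = −1685·159282 + 6584·40764
So 6 = (-1685)·159282 + (6584)·40764.

6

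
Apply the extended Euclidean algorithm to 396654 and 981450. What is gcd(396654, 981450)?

6

Apply Euclid's algorithm to 981450 and 396654:
981450 = 2×396654 + 188142
396654 = 2×188142 + 20370
188142 = 9×20370 + 4812
20370 = 4×4812 + 1122
4812 = 4×1122 + 324
1122 = 3×324 + 150
324 = 2×150 + 24
150 = 6×24 + 6
24 = 4×6 + 0
gcd(396654, 981450) = 6.
Express as a combination:
6 = 150 − 6·24
6 = −6·324 + 13·150
6 = 13·1122 − 45·324
6 = −45·4812 + 193·1122
6 = 193·20370 − 817·4812
6 = −817·188142 + 7546·20370
6 = 7546·396654 − 15909·188142
6 = −15909·981450 + 39364·396654
So 6 = (-15909)·981450 + (39364)·396654.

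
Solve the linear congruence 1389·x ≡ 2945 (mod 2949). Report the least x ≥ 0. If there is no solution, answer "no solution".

no solution

gcd(1389, 2949):
2949 = 2×1389 + 171
1389 = 8×171 + 21
171 = 8×21 + 3
21 = 7×3 + 0
gcd = 3, but 3 ∤ 2945, so the congruence has no solution.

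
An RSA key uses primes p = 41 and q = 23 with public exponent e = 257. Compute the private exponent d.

113

φ(n) = (p−1)(q−1) = 40·22 = 880.
Need d with 257·d ≡ 1 (mod 880). Apply the extended Euclidean algorithm:
880 = 3*257 + 109
257 = 2*109 + 39
109 = 2*39 + 31
39 = 1*31 + 8
31 = 3*8 + 7
8 = 1*7 + 1
7 = 7*1 + 0
Back-substitute:
1 = 8 − 7
1 = −31 + 4·8
1 = 4·39 − 5·31
1 = −5·109 + 14·39
1 = 14·257 − 33·109
1 = −33·880 + 113·257
So 257·113 ≡ 1 (mod 880), hence d = 113.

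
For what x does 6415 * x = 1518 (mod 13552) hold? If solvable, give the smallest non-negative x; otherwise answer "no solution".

First find gcd(6415, 13552):
13552 = 2×6415 + 722
6415 = 8×722 + 639
722 = 1×639 + 83
639 = 7×83 + 58
83 = 1×58 + 25
58 = 2×25 + 8
25 = 3×8 + 1
8 = 8×1 + 0
gcd = 1, so a unique solution mod 13552 exists.
Back-substitute for the Bézout coefficients:
1 = 25 − 3·8
1 = −3·58 + 7·25
1 = 7·83 − 10·58
1 = −10·639 + 77·83
1 = 77·722 − 87·639
1 = −87·6415 + 773·722
1 = 773·13552 − 1633·6415
So 6415·(-1633) ≡ 1 (mod 13552), giving 6415⁻¹ ≡ 11919.
x ≡ 6415⁻¹·1518 ≡ 11919·1518 ≡ 1122 (mod 13552).

1122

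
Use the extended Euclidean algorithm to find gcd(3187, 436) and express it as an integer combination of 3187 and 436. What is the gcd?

Apply Euclid's algorithm to 3187 and 436:
3187 = 7*436 + 135
436 = 3*135 + 31
135 = 4*31 + 11
31 = 2*11 + 9
11 = 1*9 + 2
9 = 4*2 + 1
2 = 2*1 + 0
gcd(3187, 436) = 1.
Working backward:
1 = 9 − 4·2
1 = −4·11 + 5·9
1 = 5·31 − 14·11
1 = −14·135 + 61·31
1 = 61·436 − 197·135
1 = −197·3187 + 1440·436
So 1 = (-197)·3187 + (1440)·436.

1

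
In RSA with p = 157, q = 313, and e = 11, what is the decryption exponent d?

φ(n) = (p−1)(q−1) = 156·312 = 48672.
Need d with 11·d ≡ 1 (mod 48672). Apply the extended Euclidean algorithm:
48672 = 4424×11 + 8
11 = 1×8 + 3
8 = 2×3 + 2
3 = 1×2 + 1
2 = 2×1 + 0
Back-substitute:
1 = 3 − 2
1 = −8 + 3·3
1 = 3·11 − 4·8
1 = −4·48672 + 17699·11
So 11·17699 ≡ 1 (mod 48672), hence d = 17699.

17699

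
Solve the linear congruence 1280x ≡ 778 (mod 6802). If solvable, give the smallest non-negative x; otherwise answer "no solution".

First find gcd(1280, 6802):
6802 = 5*1280 + 402
1280 = 3*402 + 74
402 = 5*74 + 32
74 = 2*32 + 10
32 = 3*10 + 2
10 = 5*2 + 0
gcd = 2 and 2 | 778, so solutions exist. Divide through by 2: 640x ≡ 389 (mod 3401).
Now find 640⁻¹ mod 3401:
3401 = 5×640 + 201
640 = 3×201 + 37
201 = 5×37 + 16
37 = 2×16 + 5
16 = 3×5 + 1
5 = 5×1 + 0
Back-substitute:
1 = 16 − 3·5
1 = −3·37 + 7·16
1 = 7·201 − 38·37
1 = −38·640 + 121·201
1 = 121·3401 − 643·640
So 640·(-643) ≡ 1 (mod 3401), i.e. 640⁻¹ ≡ 2758.
Then x ≡ 2758·389 ≡ 1547 (mod 3401); the smallest non-negative solution is x = 1547.

1547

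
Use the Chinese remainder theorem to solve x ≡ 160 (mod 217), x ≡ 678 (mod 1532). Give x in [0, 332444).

118642

Write x = 160 + 217·k. Then 217·k ≡ 678 − 160 ≡ 518 (mod 1532).
Need 217⁻¹ mod 1532. Extended Euclid on (1532, 217):
1532 = 7*217 + 13
217 = 16*13 + 9
13 = 1*9 + 4
9 = 2*4 + 1
4 = 4*1 + 0
Back-substitute:
1 = 9 − 2·4
1 = −2·13 + 3·9
1 = 3·217 − 50·13
1 = −50·1532 + 353·217
217⁻¹ ≡ 353 (mod 1532), so k ≡ 353·518 ≡ 546 (mod 1532).
x = 160 + 217·546 = 118642.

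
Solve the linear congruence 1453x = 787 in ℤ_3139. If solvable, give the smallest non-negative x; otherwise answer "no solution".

2526

First find gcd(1453, 3139):
3139 = 2*1453 + 233
1453 = 6*233 + 55
233 = 4*55 + 13
55 = 4*13 + 3
13 = 4*3 + 1
3 = 3*1 + 0
gcd = 1, so a unique solution mod 3139 exists.
Back-substitute for the Bézout coefficients:
1 = 13 − 4·3
1 = −4·55 + 17·13
1 = 17·233 − 72·55
1 = −72·1453 + 449·233
1 = 449·3139 − 970·1453
So 1453·(-970) ≡ 1 (mod 3139), giving 1453⁻¹ ≡ 2169.
x ≡ 1453⁻¹·787 ≡ 2169·787 ≡ 2526 (mod 3139).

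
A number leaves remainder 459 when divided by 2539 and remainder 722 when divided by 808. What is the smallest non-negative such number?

1861546

Write x = 459 + 2539·k. Then 2539·k ≡ 722 − 459 ≡ 263 (mod 808).
Need 2539⁻¹ mod 808. Extended Euclid on (808, 115):
808 = 7×115 + 3
115 = 38×3 + 1
3 = 3×1 + 0
Back-substitute:
1 = 115 − 38·3
1 = −38·808 + 267·115
2539⁻¹ ≡ 267 (mod 808), so k ≡ 267·263 ≡ 733 (mod 808).
x = 459 + 2539·733 = 1861546.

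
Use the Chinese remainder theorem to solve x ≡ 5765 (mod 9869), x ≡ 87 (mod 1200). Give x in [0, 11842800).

Write x = 5765 + 9869·k. Then 9869·k ≡ 87 − 5765 ≡ 322 (mod 1200).
Need 9869⁻¹ mod 1200. Extended Euclid on (1200, 269):
1200 = 4×269 + 124
269 = 2×124 + 21
124 = 5×21 + 19
21 = 1×19 + 2
19 = 9×2 + 1
2 = 2×1 + 0
Back-substitute:
1 = 19 − 9·2
1 = −9·21 + 10·19
1 = 10·124 − 59·21
1 = −59·269 + 128·124
1 = 128·1200 − 571·269
9869⁻¹ ≡ 629 (mod 1200), so k ≡ 629·322 ≡ 938 (mod 1200).
x = 5765 + 9869·938 = 9262887.

9262887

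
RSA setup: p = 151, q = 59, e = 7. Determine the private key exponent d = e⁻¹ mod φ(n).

φ(n) = (p−1)(q−1) = 150·58 = 8700.
Need d with 7·d ≡ 1 (mod 8700). Apply the extended Euclidean algorithm:
8700 = 1242×7 + 6
7 = 1×6 + 1
6 = 6×1 + 0
Back-substitute:
1 = 7 − 6
1 = −8700 + 1243·7
So 7·1243 ≡ 1 (mod 8700), hence d = 1243.

1243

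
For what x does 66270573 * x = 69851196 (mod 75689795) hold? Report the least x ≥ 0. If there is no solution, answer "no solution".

First find gcd(66270573, 75689795):
75689795 = 1×66270573 + 9419222
66270573 = 7×9419222 + 336019
9419222 = 28×336019 + 10690
336019 = 31×10690 + 4629
10690 = 2×4629 + 1432
4629 = 3×1432 + 333
1432 = 4×333 + 100
333 = 3×100 + 33
100 = 3×33 + 1
33 = 33×1 + 0
gcd = 1, so a unique solution mod 75689795 exists.
Back-substitute for the Bézout coefficients:
1 = 100 − 3·33
1 = −3·333 + 10·100
1 = 10·1432 − 43·333
1 = −43·4629 + 139·1432
1 = 139·10690 − 321·4629
1 = −321·336019 + 10090·10690
1 = 10090·9419222 − 282841·336019
1 = −282841·66270573 + 1989977·9419222
1 = 1989977·75689795 − 2272818·66270573
So 66270573·(-2272818) ≡ 1 (mod 75689795), giving 66270573⁻¹ ≡ 73416977.
x ≡ 66270573⁻¹·69851196 ≡ 73416977·69851196 ≡ 62352787 (mod 75689795).

62352787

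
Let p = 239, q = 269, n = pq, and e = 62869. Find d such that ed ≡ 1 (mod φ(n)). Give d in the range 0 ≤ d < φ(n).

57789

φ(n) = (p−1)(q−1) = 238·268 = 63784.
Need d with 62869·d ≡ 1 (mod 63784). Apply the extended Euclidean algorithm:
63784 = 1*62869 + 915
62869 = 68*915 + 649
915 = 1*649 + 266
649 = 2*266 + 117
266 = 2*117 + 32
117 = 3*32 + 21
32 = 1*21 + 11
21 = 1*11 + 10
11 = 1*10 + 1
10 = 10*1 + 0
Back-substitute:
1 = 11 − 10
1 = −21 + 2·11
1 = 2·32 − 3·21
1 = −3·117 + 11·32
1 = 11·266 − 25·117
1 = −25·649 + 61·266
1 = 61·915 − 86·649
1 = −86·62869 + 5909·915
1 = 5909·63784 − 5995·62869
So 62869·(-5995) ≡ 1 (mod 63784), hence d ≡ -5995 ≡ 57789 (mod 63784).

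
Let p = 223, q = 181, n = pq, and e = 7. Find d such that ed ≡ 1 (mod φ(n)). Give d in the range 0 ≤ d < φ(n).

28543

φ(n) = (p−1)(q−1) = 222·180 = 39960.
Need d with 7·d ≡ 1 (mod 39960). Apply the extended Euclidean algorithm:
39960 = 5708·7 + 4
7 = 1·4 + 3
4 = 1·3 + 1
3 = 3·1 + 0
Back-substitute:
1 = 4 − 3
1 = −7 + 2·4
1 = 2·39960 − 11417·7
So 7·(-11417) ≡ 1 (mod 39960), hence d ≡ -11417 ≡ 28543 (mod 39960).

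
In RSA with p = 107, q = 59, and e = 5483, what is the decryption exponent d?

φ(n) = (p−1)(q−1) = 106·58 = 6148.
Need d with 5483·d ≡ 1 (mod 6148). Apply the extended Euclidean algorithm:
6148 = 1·5483 + 665
5483 = 8·665 + 163
665 = 4·163 + 13
163 = 12·13 + 7
13 = 1·7 + 6
7 = 1·6 + 1
6 = 6·1 + 0
Back-substitute:
1 = 7 − 6
1 = −13 + 2·7
1 = 2·163 − 25·13
1 = −25·665 + 102·163
1 = 102·5483 − 841·665
1 = −841·6148 + 943·5483
So 5483·943 ≡ 1 (mod 6148), hence d = 943.

943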